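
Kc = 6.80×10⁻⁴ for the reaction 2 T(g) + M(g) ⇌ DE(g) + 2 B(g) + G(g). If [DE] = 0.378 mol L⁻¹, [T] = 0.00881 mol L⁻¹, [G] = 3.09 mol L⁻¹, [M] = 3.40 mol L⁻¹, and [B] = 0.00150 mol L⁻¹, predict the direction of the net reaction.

Qc = [DE]·[B]²·[G] / ([T]²·[M]) = (0.378)·(0.00150)²·(3.09) / ((0.00881)²·(3.40)) = 0.00996
Qc = 0.00996 > Kc = 6.80×10⁻⁴, so the reverse reaction proceeds.

toward reactants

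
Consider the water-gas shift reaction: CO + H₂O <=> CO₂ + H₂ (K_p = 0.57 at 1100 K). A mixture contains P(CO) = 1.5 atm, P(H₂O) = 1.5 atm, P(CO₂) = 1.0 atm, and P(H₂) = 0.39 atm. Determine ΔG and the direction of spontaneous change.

Q_p = P(CO₂)·P(H₂) / (P(CO)·P(H₂O)) = (1.0)·(0.39) / ((1.5)·(1.5)) = 0.173
ΔG = RT ln(Q_p/K_p) = (8.314 J mol⁻¹ K⁻¹)(1100 K) × ln(0.173/0.57)
   = (9.145 kJ/mol)(-1.192) = -10.9 kJ/mol
ΔG < 0, so the forward reaction is spontaneous (proceeds forward).

ΔG = -10.9 kJ/mol; the forward reaction is spontaneous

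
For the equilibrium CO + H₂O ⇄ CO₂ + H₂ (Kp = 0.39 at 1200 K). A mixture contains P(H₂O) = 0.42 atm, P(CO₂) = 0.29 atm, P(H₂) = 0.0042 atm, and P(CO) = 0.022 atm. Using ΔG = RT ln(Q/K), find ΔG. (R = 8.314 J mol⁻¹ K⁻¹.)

Qp = P(CO₂)·P(H₂) / (P(CO)·P(H₂O)) = (0.29)·(0.0042) / ((0.022)·(0.42)) = 0.132
ΔG = RT ln(Qp/Kp) = (8.314 J mol⁻¹ K⁻¹)(1200 K) × ln(0.132/0.39)
   = (9.977 kJ/mol)(-1.083) = -10.8 kJ/mol
ΔG < 0, so the forward reaction is spontaneous (proceeds forward).

ΔG = -10.8 kJ/mol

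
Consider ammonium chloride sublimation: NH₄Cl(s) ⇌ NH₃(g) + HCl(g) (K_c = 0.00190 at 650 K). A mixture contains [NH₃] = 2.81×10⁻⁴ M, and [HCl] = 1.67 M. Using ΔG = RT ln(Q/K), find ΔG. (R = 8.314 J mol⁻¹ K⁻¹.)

ΔG = -7.56 kJ/mol

(NH₄Cl is a pure solid — omitted from Q_c.)
Q_c = [NH₃]·[HCl] = (2.81×10⁻⁴)·(1.67) = 4.69×10⁻⁴
ΔG = RT ln(Q_c/K_c) = (8.314 J mol⁻¹ K⁻¹)(650 K) × ln(4.69×10⁻⁴/0.00190)
   = (5.404 kJ/mol)(-1.399) = -7.56 kJ/mol
ΔG < 0, so the forward reaction is spontaneous (proceeds forward).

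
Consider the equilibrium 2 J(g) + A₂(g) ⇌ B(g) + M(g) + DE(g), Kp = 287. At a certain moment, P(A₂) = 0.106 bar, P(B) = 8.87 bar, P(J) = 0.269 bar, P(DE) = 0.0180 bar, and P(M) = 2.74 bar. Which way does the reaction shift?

forward (toward products)

Qp = P(B)·P(M)·P(DE) / (P(J)²·P(A₂)) = (8.87)·(2.74)·(0.0180) / ((0.269)²·(0.106)) = 57.0
Qp = 57.0 < Kp = 287, so the forward reaction proceeds.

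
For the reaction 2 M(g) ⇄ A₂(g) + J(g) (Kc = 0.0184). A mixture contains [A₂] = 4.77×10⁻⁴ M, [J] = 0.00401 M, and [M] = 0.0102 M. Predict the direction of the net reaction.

Qc = [A₂]·[J] / [M]² = (4.77×10⁻⁴)·(0.00401) / (0.0102)² = 0.0184
Qc = 0.0184 = Kc, so the system is already at equilibrium.

at equilibrium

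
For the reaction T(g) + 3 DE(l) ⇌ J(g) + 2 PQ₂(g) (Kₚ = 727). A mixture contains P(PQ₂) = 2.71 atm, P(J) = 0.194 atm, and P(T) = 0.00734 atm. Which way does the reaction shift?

(DE is a pure liquid — omitted from Qₚ.)
Qₚ = P(J)·P(PQ₂)² / P(T) = (0.194)·(2.71)² / (0.00734) = 194
Qₚ = 194 < Kₚ = 727, so the forward reaction proceeds.

to the right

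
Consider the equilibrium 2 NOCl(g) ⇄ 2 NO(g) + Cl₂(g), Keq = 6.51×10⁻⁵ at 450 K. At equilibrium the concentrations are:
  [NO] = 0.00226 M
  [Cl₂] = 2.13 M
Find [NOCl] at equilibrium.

At equilibrium, Keq = [NO]²·[Cl₂] / [NOCl]² = 6.51×10⁻⁵.
(0.00226)²·(2.13) / ([NOCl])² = 6.51×10⁻⁵
[NOCl]² = 0.167 ⇒ [NOCl] = 0.409 M

[NOCl] = 0.409 M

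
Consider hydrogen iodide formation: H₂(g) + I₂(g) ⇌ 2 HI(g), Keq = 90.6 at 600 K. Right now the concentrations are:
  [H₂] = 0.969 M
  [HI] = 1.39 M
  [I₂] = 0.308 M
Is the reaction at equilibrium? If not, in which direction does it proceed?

Q = [HI]² / ([H₂]·[I₂]) = (1.39)² / ((0.969)·(0.308)) = 6.47
Q = 6.47 < Keq = 90.6, so the forward reaction proceeds.

toward products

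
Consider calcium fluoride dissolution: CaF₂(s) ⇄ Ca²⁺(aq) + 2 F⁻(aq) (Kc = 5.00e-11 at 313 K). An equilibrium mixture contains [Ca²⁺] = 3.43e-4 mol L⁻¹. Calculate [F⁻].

[F⁻] = 3.82e-4 mol L⁻¹

(CaF₂ is a pure solid — omitted from Kc.)
At equilibrium, Kc = [Ca²⁺]·[F⁻]² = 5.00e-11.
(3.43e-4)·([F⁻])² = 5.00e-11
[F⁻]² = 1.46e-7 ⇒ [F⁻] = 3.82e-4 mol L⁻¹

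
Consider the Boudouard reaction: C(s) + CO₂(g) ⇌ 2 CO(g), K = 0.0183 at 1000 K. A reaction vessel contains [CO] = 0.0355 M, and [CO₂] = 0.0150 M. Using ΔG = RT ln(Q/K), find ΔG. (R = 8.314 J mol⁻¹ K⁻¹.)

ΔG = 12.7 kJ/mol

(C is a pure solid — omitted from Q.)
Q = [CO]² / [CO₂] = (0.0355)² / (0.0150) = 0.0840
ΔG = RT ln(Q/K) = (8.314 J mol⁻¹ K⁻¹)(1000 K) × ln(0.0840/0.0183)
   = (8.314 kJ/mol)(1.524) = 12.7 kJ/mol
ΔG > 0, so the forward reaction is non-spontaneous (proceeds in reverse).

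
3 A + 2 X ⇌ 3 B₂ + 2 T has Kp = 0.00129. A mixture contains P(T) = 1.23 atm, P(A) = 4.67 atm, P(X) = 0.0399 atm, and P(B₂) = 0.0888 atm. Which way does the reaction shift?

to the left

Qp = P(B₂)³·P(T)² / (P(A)³·P(X)²) = (0.0888)³·(1.23)² / ((4.67)³·(0.0399)²) = 0.00653
Qp = 0.00653 > Kp = 0.00129, so the reverse reaction proceeds.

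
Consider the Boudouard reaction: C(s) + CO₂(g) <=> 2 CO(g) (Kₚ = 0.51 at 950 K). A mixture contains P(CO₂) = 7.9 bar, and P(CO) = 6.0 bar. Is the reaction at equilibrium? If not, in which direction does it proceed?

(C is a pure solid — omitted from Qₚ.)
Qₚ = P(CO)² / P(CO₂) = (6.0)² / (7.9) = 4.6
Qₚ = 4.6 > Kₚ = 0.51, so the reverse reaction proceeds.

toward reactants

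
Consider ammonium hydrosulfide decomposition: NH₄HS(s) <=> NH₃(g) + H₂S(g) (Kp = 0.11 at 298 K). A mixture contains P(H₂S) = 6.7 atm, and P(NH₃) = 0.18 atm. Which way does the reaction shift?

reverse (toward reactants)

(NH₄HS is a pure solid — omitted from Qp.)
Qp = P(NH₃)·P(H₂S) = (0.18)·(6.7) = 1.2
Qp = 1.2 > Kp = 0.11, so the reverse reaction proceeds.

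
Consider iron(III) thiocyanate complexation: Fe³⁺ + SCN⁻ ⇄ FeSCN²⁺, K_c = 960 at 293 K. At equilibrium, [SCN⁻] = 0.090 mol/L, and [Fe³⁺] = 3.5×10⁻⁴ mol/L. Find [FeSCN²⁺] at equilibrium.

At equilibrium, K_c = [FeSCN²⁺] / ([Fe³⁺]·[SCN⁻]) = 960.
([FeSCN²⁺]) / ((3.5×10⁻⁴)·(0.090)) = 960
[FeSCN²⁺] = 0.0302 = 0.030 mol/L

[FeSCN²⁺] = 0.030 mol/L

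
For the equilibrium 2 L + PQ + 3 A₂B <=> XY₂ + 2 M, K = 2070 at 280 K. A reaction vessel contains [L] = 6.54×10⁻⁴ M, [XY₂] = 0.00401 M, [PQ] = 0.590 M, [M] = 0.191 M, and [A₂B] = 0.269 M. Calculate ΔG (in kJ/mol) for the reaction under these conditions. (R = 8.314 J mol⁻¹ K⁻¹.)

ΔG = 6.21 kJ/mol

Q = [XY₂]·[M]² / ([L]²·[PQ]·[A₂B]³) = (0.00401)·(0.191)² / ((6.54×10⁻⁴)²·(0.590)·(0.269)³) = 29800
ΔG = RT ln(Q/K) = (8.314 J mol⁻¹ K⁻¹)(280 K) × ln(29800/2070)
   = (2.328 kJ/mol)(2.667) = 6.21 kJ/mol
ΔG > 0, so the forward reaction is non-spontaneous (proceeds in reverse).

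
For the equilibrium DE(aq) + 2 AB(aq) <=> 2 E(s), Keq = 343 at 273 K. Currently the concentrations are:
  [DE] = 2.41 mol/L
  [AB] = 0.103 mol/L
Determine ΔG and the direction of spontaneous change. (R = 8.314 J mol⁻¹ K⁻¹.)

(E is a pure solid — omitted from Q.)
Q = 1 / ([DE]·[AB]²) = 1 / ((2.41)·(0.103)²) = 39.1
ΔG = RT ln(Q/Keq) = (8.314 J mol⁻¹ K⁻¹)(273 K) × ln(39.1/343)
   = (2.270 kJ/mol)(-2.172) = -4.93 kJ/mol
ΔG < 0, so the forward reaction is spontaneous (proceeds forward).

ΔG = -4.93 kJ/mol; the forward reaction is spontaneous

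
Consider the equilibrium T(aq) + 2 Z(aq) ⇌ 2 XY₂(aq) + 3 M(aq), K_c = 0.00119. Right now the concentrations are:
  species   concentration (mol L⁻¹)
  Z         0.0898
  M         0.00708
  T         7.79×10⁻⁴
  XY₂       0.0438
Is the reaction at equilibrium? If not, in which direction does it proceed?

in the forward direction

Q_c = [XY₂]²·[M]³ / ([T]·[Z]²) = (0.0438)²·(0.00708)³ / ((7.79×10⁻⁴)·(0.0898)²) = 1.08×10⁻⁴
Q_c = 1.08×10⁻⁴ < K_c = 0.00119, so the forward reaction proceeds.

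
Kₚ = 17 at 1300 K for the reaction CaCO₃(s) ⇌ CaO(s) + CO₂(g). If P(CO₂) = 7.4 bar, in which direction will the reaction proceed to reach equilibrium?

to the right

(CaCO₃, CaO are pure solids — omitted from Qₚ.)
Qₚ = P(CO₂) = 7.4
Qₚ = 7.4 < Kₚ = 17, so the forward reaction proceeds.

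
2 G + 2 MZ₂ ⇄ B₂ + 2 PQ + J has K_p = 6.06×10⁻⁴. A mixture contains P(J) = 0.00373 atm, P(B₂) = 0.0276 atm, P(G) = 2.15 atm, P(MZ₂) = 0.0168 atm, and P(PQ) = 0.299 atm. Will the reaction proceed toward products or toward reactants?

reverse (toward reactants)

Q_p = P(B₂)·P(PQ)²·P(J) / (P(G)²·P(MZ₂)²) = (0.0276)·(0.299)²·(0.00373) / ((2.15)²·(0.0168)²) = 0.00705
Q_p = 0.00705 > K_p = 6.06×10⁻⁴, so the reverse reaction proceeds.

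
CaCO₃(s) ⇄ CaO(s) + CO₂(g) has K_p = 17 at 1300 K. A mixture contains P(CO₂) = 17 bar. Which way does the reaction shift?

(CaCO₃, CaO are pure solids — omitted from Q_p.)
Q_p = P(CO₂) = 17
Q_p = 17 = K_p, so the system is already at equilibrium.

at equilibrium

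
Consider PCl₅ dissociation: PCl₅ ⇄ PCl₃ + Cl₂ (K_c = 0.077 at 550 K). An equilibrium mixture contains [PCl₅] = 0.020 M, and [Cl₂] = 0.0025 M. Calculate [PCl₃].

[PCl₃] = 0.62 M

At equilibrium, K_c = [PCl₃]·[Cl₂] / [PCl₅] = 0.077.
([PCl₃])·(0.0025) / (0.020) = 0.077
[PCl₃] = 0.616 = 0.62 M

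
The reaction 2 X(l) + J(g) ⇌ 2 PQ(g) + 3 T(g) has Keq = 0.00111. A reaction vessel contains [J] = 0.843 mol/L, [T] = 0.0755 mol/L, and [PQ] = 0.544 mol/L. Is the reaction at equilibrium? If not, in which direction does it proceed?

in the forward direction

(X is a pure liquid — omitted from Q.)
Q = [PQ]²·[T]³ / [J] = (0.544)²·(0.0755)³ / (0.843) = 1.51×10⁻⁴
Q = 1.51×10⁻⁴ < Keq = 0.00111, so the forward reaction proceeds.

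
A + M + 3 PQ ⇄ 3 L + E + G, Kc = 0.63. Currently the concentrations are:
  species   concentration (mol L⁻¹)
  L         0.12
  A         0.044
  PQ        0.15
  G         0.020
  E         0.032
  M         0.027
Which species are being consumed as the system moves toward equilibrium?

Qc = [L]³·[E]·[G] / ([A]·[M]·[PQ]³) = (0.12)³·(0.032)·(0.020) / ((0.044)·(0.027)·(0.15)³) = 0.28
Qc = 0.28 < Kc = 0.63: net forward reaction.

A, M, PQ (reactants)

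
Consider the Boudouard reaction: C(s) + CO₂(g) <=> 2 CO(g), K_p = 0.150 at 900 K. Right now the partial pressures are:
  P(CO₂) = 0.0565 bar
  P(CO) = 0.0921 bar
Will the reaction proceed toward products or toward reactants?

(C is a pure solid — omitted from Q_p.)
Q_p = P(CO)² / P(CO₂) = (0.0921)² / (0.0565) = 0.150
Q_p = 0.150 = K_p, so the system is already at equilibrium.

at equilibrium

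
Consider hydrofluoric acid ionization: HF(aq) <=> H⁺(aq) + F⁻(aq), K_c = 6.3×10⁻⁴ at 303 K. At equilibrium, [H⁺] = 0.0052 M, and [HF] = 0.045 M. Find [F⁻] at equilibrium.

At equilibrium, K_c = [H⁺]·[F⁻] / [HF] = 6.3×10⁻⁴.
(0.0052)·([F⁻]) / (0.045) = 6.3×10⁻⁴
[F⁻] = 0.00545 = 0.0055 M

[F⁻] = 0.0055 M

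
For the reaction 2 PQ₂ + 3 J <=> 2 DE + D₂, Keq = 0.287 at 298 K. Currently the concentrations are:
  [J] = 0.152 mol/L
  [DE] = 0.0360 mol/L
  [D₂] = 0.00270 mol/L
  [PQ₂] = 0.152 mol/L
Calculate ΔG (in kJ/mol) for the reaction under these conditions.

Q = [DE]²·[D₂] / ([PQ₂]²·[J]³) = (0.0360)²·(0.00270) / ((0.152)²·(0.152)³) = 0.0431
ΔG = RT ln(Q/Keq) = (8.314 J mol⁻¹ K⁻¹)(298 K) × ln(0.0431/0.287)
   = (2.478 kJ/mol)(-1.896) = -4.70 kJ/mol
ΔG < 0, so the forward reaction is spontaneous (proceeds forward).

ΔG = -4.70 kJ/mol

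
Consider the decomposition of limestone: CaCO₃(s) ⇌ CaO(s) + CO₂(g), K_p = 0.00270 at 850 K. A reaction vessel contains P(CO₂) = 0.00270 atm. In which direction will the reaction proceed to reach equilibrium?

(CaCO₃, CaO are pure solids — omitted from Q_p.)
Q_p = P(CO₂) = 0.00270
Q_p = 0.00270 = K_p, so the system is already at equilibrium.

at equilibrium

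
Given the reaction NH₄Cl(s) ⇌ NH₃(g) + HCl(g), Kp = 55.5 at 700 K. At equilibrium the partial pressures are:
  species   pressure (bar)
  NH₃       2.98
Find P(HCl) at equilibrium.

P(HCl) = 18.6 bar

(NH₄Cl is a pure solid — omitted from Kp.)
At equilibrium, Kp = P(NH₃)·P(HCl) = 55.5.
(2.98)·(P(HCl)) = 55.5
P(HCl) = 18.6 bar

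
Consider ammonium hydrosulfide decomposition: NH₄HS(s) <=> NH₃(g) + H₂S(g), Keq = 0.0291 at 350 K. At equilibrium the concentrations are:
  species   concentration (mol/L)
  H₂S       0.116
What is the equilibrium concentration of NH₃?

(NH₄HS is a pure solid — omitted from Keq.)
At equilibrium, Keq = [NH₃]·[H₂S] = 0.0291.
([NH₃])·(0.116) = 0.0291
[NH₃] = 0.251 mol/L

[NH₃] = 0.251 mol/L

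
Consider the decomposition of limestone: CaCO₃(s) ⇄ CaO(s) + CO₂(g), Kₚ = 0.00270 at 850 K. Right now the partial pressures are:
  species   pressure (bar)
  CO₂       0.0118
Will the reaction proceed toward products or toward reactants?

(CaCO₃, CaO are pure solids — omitted from Qₚ.)
Qₚ = P(CO₂) = 0.0118
Qₚ = 0.0118 > Kₚ = 0.00270, so the reverse reaction proceeds.

in the reverse direction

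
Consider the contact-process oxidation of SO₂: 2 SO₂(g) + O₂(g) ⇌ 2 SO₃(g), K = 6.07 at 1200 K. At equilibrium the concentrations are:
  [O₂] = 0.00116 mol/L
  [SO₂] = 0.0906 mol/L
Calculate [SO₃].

At equilibrium, K = [SO₃]² / ([SO₂]²·[O₂]) = 6.07.
([SO₃])² / ((0.0906)²·(0.00116)) = 6.07
[SO₃]² = 5.78×10⁻⁵ ⇒ [SO₃] = 0.00760 mol/L

[SO₃] = 0.00760 mol/L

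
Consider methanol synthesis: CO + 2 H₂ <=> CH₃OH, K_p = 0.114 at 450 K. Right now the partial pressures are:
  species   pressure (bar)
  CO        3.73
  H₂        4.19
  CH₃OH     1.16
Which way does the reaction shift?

Q_p = P(CH₃OH) / (P(CO)·P(H₂)²) = (1.16) / ((3.73)·(4.19)²) = 0.0177
Q_p = 0.0177 < K_p = 0.114, so the forward reaction proceeds.

to the right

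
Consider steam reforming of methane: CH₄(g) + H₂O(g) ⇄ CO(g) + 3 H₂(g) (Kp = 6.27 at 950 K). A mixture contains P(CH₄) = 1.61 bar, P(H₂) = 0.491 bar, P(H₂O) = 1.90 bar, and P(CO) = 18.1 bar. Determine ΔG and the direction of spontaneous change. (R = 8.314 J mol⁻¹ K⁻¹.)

Qp = P(CO)·P(H₂)³ / (P(CH₄)·P(H₂O)) = (18.1)·(0.491)³ / ((1.61)·(1.90)) = 0.700
ΔG = RT ln(Qp/Kp) = (8.314 J mol⁻¹ K⁻¹)(950 K) × ln(0.700/6.27)
   = (7.898 kJ/mol)(-2.192) = -17.3 kJ/mol
ΔG < 0, so the forward reaction is spontaneous (proceeds forward).

ΔG = -17.3 kJ/mol; the forward reaction is spontaneous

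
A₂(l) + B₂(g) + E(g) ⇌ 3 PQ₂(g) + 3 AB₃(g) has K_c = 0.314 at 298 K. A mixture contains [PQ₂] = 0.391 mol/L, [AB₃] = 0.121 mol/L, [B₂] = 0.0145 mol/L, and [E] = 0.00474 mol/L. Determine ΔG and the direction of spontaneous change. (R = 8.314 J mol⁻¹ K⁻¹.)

(A₂ is a pure liquid — omitted from Q_c.)
Q_c = [PQ₂]³·[AB₃]³ / ([B₂]·[E]) = (0.391)³·(0.121)³ / ((0.0145)·(0.00474)) = 1.54
ΔG = RT ln(Q_c/K_c) = (8.314 J mol⁻¹ K⁻¹)(298 K) × ln(1.54/0.314)
   = (2.478 kJ/mol)(1.590) = 3.94 kJ/mol
ΔG > 0, so the forward reaction is non-spontaneous (proceeds in reverse).

ΔG = 3.94 kJ/mol; the forward reaction is non-spontaneous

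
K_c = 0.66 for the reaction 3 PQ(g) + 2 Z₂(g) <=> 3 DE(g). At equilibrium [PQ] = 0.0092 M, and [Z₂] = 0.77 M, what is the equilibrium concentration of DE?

[DE] = 0.0067 M

At equilibrium, K_c = [DE]³ / ([PQ]³·[Z₂]²) = 0.66.
([DE])³ / ((0.0092)³·(0.77)²) = 0.66
[DE]³ = 3.05×10⁻⁷ ⇒ [DE] = 0.0067 M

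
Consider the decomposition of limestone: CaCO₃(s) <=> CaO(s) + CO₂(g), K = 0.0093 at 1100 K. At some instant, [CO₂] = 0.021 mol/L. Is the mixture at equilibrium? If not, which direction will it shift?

(CaCO₃, CaO are pure solids — omitted from Q.)
Q = [CO₂] = 0.021
Q = 0.021 > K = 0.0093: net reverse reaction.

no; Q > K, reaction proceeds in reverse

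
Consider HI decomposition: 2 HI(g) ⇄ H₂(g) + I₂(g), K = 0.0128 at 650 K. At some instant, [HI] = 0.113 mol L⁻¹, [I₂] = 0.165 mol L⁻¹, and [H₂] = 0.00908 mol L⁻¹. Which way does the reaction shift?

reverse (toward reactants)

Q = [H₂]·[I₂] / [HI]² = (0.00908)·(0.165) / (0.113)² = 0.117
Q = 0.117 > K = 0.0128, so the reverse reaction proceeds.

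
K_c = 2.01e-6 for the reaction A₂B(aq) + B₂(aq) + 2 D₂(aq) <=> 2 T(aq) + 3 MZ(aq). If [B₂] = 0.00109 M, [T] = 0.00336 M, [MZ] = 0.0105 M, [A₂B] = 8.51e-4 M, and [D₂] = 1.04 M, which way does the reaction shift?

Q_c = [T]²·[MZ]³ / ([A₂B]·[B₂]·[D₂]²) = (0.00336)²·(0.0105)³ / ((8.51e-4)·(0.00109)·(1.04)²) = 1.30e-5
Q_c = 1.30e-5 > K_c = 2.01e-6, so the reverse reaction proceeds.

to the left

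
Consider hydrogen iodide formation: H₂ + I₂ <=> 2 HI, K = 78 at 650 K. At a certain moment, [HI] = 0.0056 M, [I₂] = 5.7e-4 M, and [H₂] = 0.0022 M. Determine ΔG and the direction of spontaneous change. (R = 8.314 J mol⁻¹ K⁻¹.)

ΔG = -6.15 kJ/mol; the forward reaction is spontaneous

Q = [HI]² / ([H₂]·[I₂]) = (0.0056)² / ((0.0022)·(5.7e-4)) = 25.0
ΔG = RT ln(Q/K) = (8.314 J mol⁻¹ K⁻¹)(650 K) × ln(25.0/78)
   = (5.404 kJ/mol)(-1.138) = -6.15 kJ/mol
ΔG < 0, so the forward reaction is spontaneous (proceeds forward).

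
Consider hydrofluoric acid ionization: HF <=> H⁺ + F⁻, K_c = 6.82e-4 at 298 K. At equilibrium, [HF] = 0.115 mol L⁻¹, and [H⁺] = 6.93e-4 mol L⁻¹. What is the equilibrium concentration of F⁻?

[F⁻] = 0.113 mol L⁻¹

At equilibrium, K_c = [H⁺]·[F⁻] / [HF] = 6.82e-4.
(6.93e-4)·([F⁻]) / (0.115) = 6.82e-4
[F⁻] = 0.113 mol L⁻¹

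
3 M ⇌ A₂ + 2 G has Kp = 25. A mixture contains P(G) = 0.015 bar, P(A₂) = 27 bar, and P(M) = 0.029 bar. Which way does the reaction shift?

to the left

Qp = P(A₂)·P(G)² / P(M)³ = (27)·(0.015)² / (0.029)³ = 250
Qp = 250 > Kp = 25, so the reverse reaction proceeds.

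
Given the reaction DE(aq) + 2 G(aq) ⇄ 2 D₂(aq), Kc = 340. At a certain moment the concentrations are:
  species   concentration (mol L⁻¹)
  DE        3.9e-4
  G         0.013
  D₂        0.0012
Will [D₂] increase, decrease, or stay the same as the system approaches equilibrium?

Qc = [D₂]² / ([DE]·[G]²) = (0.0012)² / ((3.9e-4)·(0.013)²) = 22
Qc = 22 < Kc = 340: net forward reaction.
D₂ is a product, so it increases.

increase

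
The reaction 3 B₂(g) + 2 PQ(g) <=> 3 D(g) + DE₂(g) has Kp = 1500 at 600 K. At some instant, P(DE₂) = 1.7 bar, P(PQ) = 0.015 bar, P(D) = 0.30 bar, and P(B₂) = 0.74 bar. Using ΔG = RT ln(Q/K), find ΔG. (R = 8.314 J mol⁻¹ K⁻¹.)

ΔG = -5.45 kJ/mol

Qp = P(D)³·P(DE₂) / (P(B₂)³·P(PQ)²) = (0.30)³·(1.7) / ((0.74)³·(0.015)²) = 503
ΔG = RT ln(Qp/Kp) = (8.314 J mol⁻¹ K⁻¹)(600 K) × ln(503/1500)
   = (4.988 kJ/mol)(-1.093) = -5.45 kJ/mol
ΔG < 0, so the forward reaction is spontaneous (proceeds forward).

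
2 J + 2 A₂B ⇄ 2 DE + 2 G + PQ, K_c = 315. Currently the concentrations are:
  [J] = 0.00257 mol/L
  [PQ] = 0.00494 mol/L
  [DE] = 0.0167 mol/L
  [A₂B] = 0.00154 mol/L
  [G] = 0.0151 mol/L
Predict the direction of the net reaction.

Q_c = [DE]²·[G]²·[PQ] / ([J]²·[A₂B]²) = (0.0167)²·(0.0151)²·(0.00494) / ((0.00257)²·(0.00154)²) = 20.1
Q_c = 20.1 < K_c = 315, so the forward reaction proceeds.

in the forward direction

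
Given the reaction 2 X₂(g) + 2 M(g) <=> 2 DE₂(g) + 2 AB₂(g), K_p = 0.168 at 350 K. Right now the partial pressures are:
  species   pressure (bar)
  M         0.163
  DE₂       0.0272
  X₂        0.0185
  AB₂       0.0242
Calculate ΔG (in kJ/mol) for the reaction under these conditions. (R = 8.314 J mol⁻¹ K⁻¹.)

Q_p = P(DE₂)²·P(AB₂)² / (P(X₂)²·P(M)²) = (0.0272)²·(0.0242)² / ((0.0185)²·(0.163)²) = 0.0476
ΔG = RT ln(Q_p/K_p) = (8.314 J mol⁻¹ K⁻¹)(350 K) × ln(0.0476/0.168)
   = (2.910 kJ/mol)(-1.261) = -3.67 kJ/mol
ΔG < 0, so the forward reaction is spontaneous (proceeds forward).

ΔG = -3.67 kJ/mol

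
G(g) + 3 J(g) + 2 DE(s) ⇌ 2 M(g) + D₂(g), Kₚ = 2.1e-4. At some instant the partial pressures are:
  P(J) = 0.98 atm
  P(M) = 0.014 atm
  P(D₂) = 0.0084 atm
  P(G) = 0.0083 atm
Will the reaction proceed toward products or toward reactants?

(DE is a pure solid — omitted from Qₚ.)
Qₚ = P(M)²·P(D₂) / (P(G)·P(J)³) = (0.014)²·(0.0084) / ((0.0083)·(0.98)³) = 2.1e-4
Qₚ = 2.1e-4 = Kₚ, so the system is already at equilibrium.

neither direction; the system is at equilibrium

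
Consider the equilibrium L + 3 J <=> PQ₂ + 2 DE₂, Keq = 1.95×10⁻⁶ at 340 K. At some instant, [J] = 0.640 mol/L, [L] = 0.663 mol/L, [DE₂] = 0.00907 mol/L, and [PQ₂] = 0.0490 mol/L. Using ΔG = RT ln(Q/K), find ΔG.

ΔG = 7.00 kJ/mol

Q = [PQ₂]·[DE₂]² / ([L]·[J]³) = (0.0490)·(0.00907)² / ((0.663)·(0.640)³) = 2.32×10⁻⁵
ΔG = RT ln(Q/Keq) = (8.314 J mol⁻¹ K⁻¹)(340 K) × ln(2.32×10⁻⁵/1.95×10⁻⁶)
   = (2.827 kJ/mol)(2.476) = 7.00 kJ/mol
ΔG > 0, so the forward reaction is non-spontaneous (proceeds in reverse).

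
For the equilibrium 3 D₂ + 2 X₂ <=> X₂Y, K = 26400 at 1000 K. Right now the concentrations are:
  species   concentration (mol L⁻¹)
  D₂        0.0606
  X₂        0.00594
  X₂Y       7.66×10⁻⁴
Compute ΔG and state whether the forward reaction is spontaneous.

Q = [X₂Y] / ([D₂]³·[X₂]²) = (7.66×10⁻⁴) / ((0.0606)³·(0.00594)²) = 97600
ΔG = RT ln(Q/K) = (8.314 J mol⁻¹ K⁻¹)(1000 K) × ln(97600/26400)
   = (8.314 kJ/mol)(1.308) = 10.9 kJ/mol
ΔG > 0, so the forward reaction is non-spontaneous (proceeds in reverse).

ΔG = 10.9 kJ/mol; the forward reaction is non-spontaneous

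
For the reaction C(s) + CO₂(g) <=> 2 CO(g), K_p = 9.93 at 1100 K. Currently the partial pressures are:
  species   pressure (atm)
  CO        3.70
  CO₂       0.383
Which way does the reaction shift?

toward reactants

(C is a pure solid — omitted from Q_p.)
Q_p = P(CO)² / P(CO₂) = (3.70)² / (0.383) = 35.7
Q_p = 35.7 > K_p = 9.93, so the reverse reaction proceeds.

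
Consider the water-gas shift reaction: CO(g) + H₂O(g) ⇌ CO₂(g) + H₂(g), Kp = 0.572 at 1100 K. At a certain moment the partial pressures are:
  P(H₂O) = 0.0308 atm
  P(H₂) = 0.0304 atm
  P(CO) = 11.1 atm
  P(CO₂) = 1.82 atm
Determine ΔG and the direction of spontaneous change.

ΔG = -11.5 kJ/mol; the forward reaction is spontaneous

Qp = P(CO₂)·P(H₂) / (P(CO)·P(H₂O)) = (1.82)·(0.0304) / ((11.1)·(0.0308)) = 0.162
ΔG = RT ln(Qp/Kp) = (8.314 J mol⁻¹ K⁻¹)(1100 K) × ln(0.162/0.572)
   = (9.145 kJ/mol)(-1.262) = -11.5 kJ/mol
ΔG < 0, so the forward reaction is spontaneous (proceeds forward).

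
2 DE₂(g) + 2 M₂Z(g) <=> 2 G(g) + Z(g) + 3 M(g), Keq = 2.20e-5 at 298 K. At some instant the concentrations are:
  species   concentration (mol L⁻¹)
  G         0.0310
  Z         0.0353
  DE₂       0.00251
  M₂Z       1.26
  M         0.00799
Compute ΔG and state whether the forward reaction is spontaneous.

ΔG = -6.30 kJ/mol; the forward reaction is spontaneous

Q = [G]²·[Z]·[M]³ / ([DE₂]²·[M₂Z]²) = (0.0310)²·(0.0353)·(0.00799)³ / ((0.00251)²·(1.26)²) = 1.73e-6
ΔG = RT ln(Q/Keq) = (8.314 J mol⁻¹ K⁻¹)(298 K) × ln(1.73e-6/2.20e-5)
   = (2.478 kJ/mol)(-2.543) = -6.30 kJ/mol
ΔG < 0, so the forward reaction is spontaneous (proceeds forward).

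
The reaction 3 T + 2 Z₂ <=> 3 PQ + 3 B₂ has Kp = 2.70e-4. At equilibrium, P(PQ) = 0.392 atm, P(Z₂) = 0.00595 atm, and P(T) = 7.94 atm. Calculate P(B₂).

At equilibrium, Kp = P(PQ)³·P(B₂)³ / (P(T)³·P(Z₂)²) = 2.70e-4.
(0.392)³·(P(B₂))³ / ((7.94)³·(0.00595)²) = 2.70e-4
P(B₂)³ = 7.94e-5 ⇒ P(B₂) = 0.0430 atm

P(B₂) = 0.0430 atm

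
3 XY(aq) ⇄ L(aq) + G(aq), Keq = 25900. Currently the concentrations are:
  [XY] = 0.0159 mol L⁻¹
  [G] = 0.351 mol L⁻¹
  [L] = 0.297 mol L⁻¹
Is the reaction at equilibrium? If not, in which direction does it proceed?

Q = [L]·[G] / [XY]³ = (0.297)·(0.351) / (0.0159)³ = 25900
Q = 25900 = Keq, so the system is already at equilibrium.

no net change (already at equilibrium)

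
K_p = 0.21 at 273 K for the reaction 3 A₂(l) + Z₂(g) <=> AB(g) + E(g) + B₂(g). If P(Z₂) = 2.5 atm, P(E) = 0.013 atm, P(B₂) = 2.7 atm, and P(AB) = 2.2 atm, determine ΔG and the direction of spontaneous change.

(A₂ is a pure liquid — omitted from Q_p.)
Q_p = P(AB)·P(E)·P(B₂) / P(Z₂) = (2.2)·(0.013)·(2.7) / (2.5) = 0.0309
ΔG = RT ln(Q_p/K_p) = (8.314 J mol⁻¹ K⁻¹)(273 K) × ln(0.0309/0.21)
   = (2.270 kJ/mol)(-1.916) = -4.35 kJ/mol
ΔG < 0, so the forward reaction is spontaneous (proceeds forward).

ΔG = -4.35 kJ/mol; the forward reaction is spontaneous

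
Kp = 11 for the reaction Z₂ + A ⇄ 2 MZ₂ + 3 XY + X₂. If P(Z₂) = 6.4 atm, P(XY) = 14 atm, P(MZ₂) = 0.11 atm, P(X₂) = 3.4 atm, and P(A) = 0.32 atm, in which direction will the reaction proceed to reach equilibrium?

Qp = P(MZ₂)²·P(XY)³·P(X₂) / (P(Z₂)·P(A)) = (0.11)²·(14)³·(3.4) / ((6.4)·(0.32)) = 55
Qp = 55 > Kp = 11, so the reverse reaction proceeds.

toward reactants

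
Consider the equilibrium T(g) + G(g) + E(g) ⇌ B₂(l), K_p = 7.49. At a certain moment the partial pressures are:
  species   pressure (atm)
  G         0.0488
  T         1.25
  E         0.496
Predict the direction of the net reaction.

in the reverse direction

(B₂ is a pure liquid — omitted from Q_p.)
Q_p = 1 / (P(T)·P(G)·P(E)) = 1 / ((1.25)·(0.0488)·(0.496)) = 33.1
Q_p = 33.1 > K_p = 7.49, so the reverse reaction proceeds.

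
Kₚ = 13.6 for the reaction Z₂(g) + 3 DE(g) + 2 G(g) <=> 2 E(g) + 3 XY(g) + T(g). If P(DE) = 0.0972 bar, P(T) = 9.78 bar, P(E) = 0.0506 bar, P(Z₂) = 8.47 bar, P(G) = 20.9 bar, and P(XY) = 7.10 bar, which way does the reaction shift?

in the forward direction

Qₚ = P(E)²·P(XY)³·P(T) / (P(Z₂)·P(DE)³·P(G)²) = (0.0506)²·(7.10)³·(9.78) / ((8.47)·(0.0972)³·(20.9)²) = 2.64
Qₚ = 2.64 < Kₚ = 13.6, so the forward reaction proceeds.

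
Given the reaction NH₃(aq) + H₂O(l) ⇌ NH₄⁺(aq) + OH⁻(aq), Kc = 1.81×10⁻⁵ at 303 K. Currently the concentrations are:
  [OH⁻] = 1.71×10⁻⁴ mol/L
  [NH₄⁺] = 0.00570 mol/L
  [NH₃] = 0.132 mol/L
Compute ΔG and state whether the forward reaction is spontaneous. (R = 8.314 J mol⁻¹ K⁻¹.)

(H₂O is a pure liquid — omitted from Qc.)
Qc = [NH₄⁺]·[OH⁻] / [NH₃] = (0.00570)·(1.71×10⁻⁴) / (0.132) = 7.38×10⁻⁶
ΔG = RT ln(Qc/Kc) = (8.314 J mol⁻¹ K⁻¹)(303 K) × ln(7.38×10⁻⁶/1.81×10⁻⁵)
   = (2.519 kJ/mol)(-0.8971) = -2.26 kJ/mol
ΔG < 0, so the forward reaction is spontaneous (proceeds forward).

ΔG = -2.26 kJ/mol; the forward reaction is spontaneous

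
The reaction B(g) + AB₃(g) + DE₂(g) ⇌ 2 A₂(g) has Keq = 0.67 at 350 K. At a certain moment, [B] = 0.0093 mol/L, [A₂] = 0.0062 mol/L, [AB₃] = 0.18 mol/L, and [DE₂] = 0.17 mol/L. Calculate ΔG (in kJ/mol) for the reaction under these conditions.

ΔG = -4.66 kJ/mol

Q = [A₂]² / ([B]·[AB₃]·[DE₂]) = (0.0062)² / ((0.0093)·(0.18)·(0.17)) = 0.135
ΔG = RT ln(Q/Keq) = (8.314 J mol⁻¹ K⁻¹)(350 K) × ln(0.135/0.67)
   = (2.910 kJ/mol)(-1.602) = -4.66 kJ/mol
ΔG < 0, so the forward reaction is spontaneous (proceeds forward).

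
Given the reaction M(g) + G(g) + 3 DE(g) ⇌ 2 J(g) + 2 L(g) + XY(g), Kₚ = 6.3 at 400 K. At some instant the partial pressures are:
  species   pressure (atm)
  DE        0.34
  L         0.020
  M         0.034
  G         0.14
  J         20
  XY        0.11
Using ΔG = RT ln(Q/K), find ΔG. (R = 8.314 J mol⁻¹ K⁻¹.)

ΔG = 8.99 kJ/mol

Qₚ = P(J)²·P(L)²·P(XY) / (P(M)·P(G)·P(DE)³) = (20)²·(0.020)²·(0.11) / ((0.034)·(0.14)·(0.34)³) = 94.1
ΔG = RT ln(Qₚ/Kₚ) = (8.314 J mol⁻¹ K⁻¹)(400 K) × ln(94.1/6.3)
   = (3.326 kJ/mol)(2.704) = 8.99 kJ/mol
ΔG > 0, so the forward reaction is non-spontaneous (proceeds in reverse).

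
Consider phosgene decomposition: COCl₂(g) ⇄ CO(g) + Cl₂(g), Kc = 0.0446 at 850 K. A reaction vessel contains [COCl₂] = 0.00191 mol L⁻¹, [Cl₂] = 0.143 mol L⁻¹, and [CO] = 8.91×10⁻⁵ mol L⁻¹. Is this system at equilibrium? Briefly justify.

no; Q < K, reaction proceeds forward

Qc = [CO]·[Cl₂] / [COCl₂] = (8.91×10⁻⁵)·(0.143) / (0.00191) = 0.00667
Qc = 0.00667 < Kc = 0.0446: net forward reaction.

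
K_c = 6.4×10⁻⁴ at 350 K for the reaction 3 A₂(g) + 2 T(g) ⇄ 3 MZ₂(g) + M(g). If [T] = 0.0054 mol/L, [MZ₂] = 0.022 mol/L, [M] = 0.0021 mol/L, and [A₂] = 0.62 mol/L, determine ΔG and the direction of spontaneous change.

ΔG = 4.70 kJ/mol; the forward reaction is non-spontaneous

Q_c = [MZ₂]³·[M] / ([A₂]³·[T]²) = (0.022)³·(0.0021) / ((0.62)³·(0.0054)²) = 0.00322
ΔG = RT ln(Q_c/K_c) = (8.314 J mol⁻¹ K⁻¹)(350 K) × ln(0.00322/6.4×10⁻⁴)
   = (2.910 kJ/mol)(1.616) = 4.70 kJ/mol
ΔG > 0, so the forward reaction is non-spontaneous (proceeds in reverse).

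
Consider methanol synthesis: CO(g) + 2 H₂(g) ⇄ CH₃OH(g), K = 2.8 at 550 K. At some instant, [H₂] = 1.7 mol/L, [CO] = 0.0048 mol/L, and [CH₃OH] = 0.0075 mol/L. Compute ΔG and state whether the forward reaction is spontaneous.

Q = [CH₃OH] / ([CO]·[H₂]²) = (0.0075) / ((0.0048)·(1.7)²) = 0.541
ΔG = RT ln(Q/K) = (8.314 J mol⁻¹ K⁻¹)(550 K) × ln(0.541/2.8)
   = (4.573 kJ/mol)(-1.644) = -7.52 kJ/mol
ΔG < 0, so the forward reaction is spontaneous (proceeds forward).

ΔG = -7.52 kJ/mol; the forward reaction is spontaneous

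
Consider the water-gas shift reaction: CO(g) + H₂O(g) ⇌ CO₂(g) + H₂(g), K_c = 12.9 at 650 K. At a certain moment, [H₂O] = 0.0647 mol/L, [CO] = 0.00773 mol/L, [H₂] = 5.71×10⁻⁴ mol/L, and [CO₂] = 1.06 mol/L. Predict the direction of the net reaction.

toward products

Q_c = [CO₂]·[H₂] / ([CO]·[H₂O]) = (1.06)·(5.71×10⁻⁴) / ((0.00773)·(0.0647)) = 1.21
Q_c = 1.21 < K_c = 12.9, so the forward reaction proceeds.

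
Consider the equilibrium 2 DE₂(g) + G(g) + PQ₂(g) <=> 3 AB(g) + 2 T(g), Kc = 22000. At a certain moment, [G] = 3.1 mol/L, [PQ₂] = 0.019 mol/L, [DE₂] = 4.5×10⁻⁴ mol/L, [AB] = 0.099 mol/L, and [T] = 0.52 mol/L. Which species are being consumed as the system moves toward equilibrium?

Qc = [AB]³·[T]² / ([DE₂]²·[G]·[PQ₂]) = (0.099)³·(0.52)² / ((4.5×10⁻⁴)²·(3.1)·(0.019)) = 22000
Qc = 22000 = Kc; the system is at equilibrium.

none (at equilibrium)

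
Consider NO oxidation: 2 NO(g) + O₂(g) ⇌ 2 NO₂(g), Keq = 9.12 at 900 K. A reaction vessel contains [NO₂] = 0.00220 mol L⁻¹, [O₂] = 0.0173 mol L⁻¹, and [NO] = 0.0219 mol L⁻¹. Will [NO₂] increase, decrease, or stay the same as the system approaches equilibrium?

Q = [NO₂]² / ([NO]²·[O₂]) = (0.00220)² / ((0.0219)²·(0.0173)) = 0.583
Q = 0.583 < Keq = 9.12: net forward reaction.
NO₂ is a product, so it increases.

increase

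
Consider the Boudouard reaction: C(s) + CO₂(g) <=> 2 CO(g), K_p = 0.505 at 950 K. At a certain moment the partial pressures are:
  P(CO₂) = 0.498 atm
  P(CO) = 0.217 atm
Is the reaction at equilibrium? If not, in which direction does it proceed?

in the forward direction

(C is a pure solid — omitted from Q_p.)
Q_p = P(CO)² / P(CO₂) = (0.217)² / (0.498) = 0.0946
Q_p = 0.0946 < K_p = 0.505, so the forward reaction proceeds.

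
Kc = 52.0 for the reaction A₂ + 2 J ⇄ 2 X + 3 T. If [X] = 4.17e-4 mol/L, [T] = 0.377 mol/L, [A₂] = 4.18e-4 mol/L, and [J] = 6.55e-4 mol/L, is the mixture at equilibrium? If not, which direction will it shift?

Qc = [X]²·[T]³ / ([A₂]·[J]²) = (4.17e-4)²·(0.377)³ / ((4.18e-4)·(6.55e-4)²) = 52.0
Qc = 52.0 = Kc; the system is at equilibrium.

yes, at equilibrium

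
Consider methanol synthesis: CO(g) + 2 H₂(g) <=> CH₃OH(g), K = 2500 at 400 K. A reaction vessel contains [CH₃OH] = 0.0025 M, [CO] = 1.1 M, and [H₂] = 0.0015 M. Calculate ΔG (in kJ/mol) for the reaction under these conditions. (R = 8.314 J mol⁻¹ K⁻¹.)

ΔG = -3.01 kJ/mol

Q = [CH₃OH] / ([CO]·[H₂]²) = (0.0025) / ((1.1)·(0.0015)²) = 1010
ΔG = RT ln(Q/K) = (8.314 J mol⁻¹ K⁻¹)(400 K) × ln(1010/2500)
   = (3.326 kJ/mol)(-0.9063) = -3.01 kJ/mol
ΔG < 0, so the forward reaction is spontaneous (proceeds forward).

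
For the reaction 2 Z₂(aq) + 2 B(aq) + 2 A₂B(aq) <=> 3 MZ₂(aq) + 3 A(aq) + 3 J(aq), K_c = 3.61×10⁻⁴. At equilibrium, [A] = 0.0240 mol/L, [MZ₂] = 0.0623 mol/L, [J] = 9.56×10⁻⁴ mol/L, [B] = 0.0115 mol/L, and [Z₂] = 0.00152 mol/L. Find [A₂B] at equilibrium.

[A₂B] = 0.00515 mol/L

At equilibrium, K_c = [MZ₂]³·[A]³·[J]³ / ([Z₂]²·[B]²·[A₂B]²) = 3.61×10⁻⁴.
(0.0623)³·(0.0240)³·(9.56×10⁻⁴)³ / ((0.00152)²·(0.0115)²·([A₂B])²) = 3.61×10⁻⁴
[A₂B]² = 2.65×10⁻⁵ ⇒ [A₂B] = 0.00515 mol/L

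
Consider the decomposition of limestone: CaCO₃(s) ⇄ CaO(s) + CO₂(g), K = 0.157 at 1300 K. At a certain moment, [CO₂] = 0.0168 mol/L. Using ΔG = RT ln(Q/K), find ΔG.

(CaCO₃, CaO are pure solids — omitted from Q.)
Q = [CO₂] = 0.0168
ΔG = RT ln(Q/K) = (8.314 J mol⁻¹ K⁻¹)(1300 K) × ln(0.0168/0.157)
   = (10.81 kJ/mol)(-2.235) = -24.2 kJ/mol
ΔG < 0, so the forward reaction is spontaneous (proceeds forward).

ΔG = -24.2 kJ/mol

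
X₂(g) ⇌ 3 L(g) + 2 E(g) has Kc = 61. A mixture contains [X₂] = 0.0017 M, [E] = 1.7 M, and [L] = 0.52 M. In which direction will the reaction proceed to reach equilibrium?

in the reverse direction

Qc = [L]³·[E]² / [X₂] = (0.52)³·(1.7)² / (0.0017) = 240
Qc = 240 > Kc = 61, so the reverse reaction proceeds.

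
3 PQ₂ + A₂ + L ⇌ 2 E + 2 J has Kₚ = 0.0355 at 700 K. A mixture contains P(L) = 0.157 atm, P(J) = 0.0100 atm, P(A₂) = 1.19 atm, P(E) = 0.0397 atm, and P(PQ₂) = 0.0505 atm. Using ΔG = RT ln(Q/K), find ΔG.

Qₚ = P(E)²·P(J)² / (P(PQ₂)³·P(A₂)·P(L)) = (0.0397)²·(0.0100)² / ((0.0505)³·(1.19)·(0.157)) = 0.00655
ΔG = RT ln(Qₚ/Kₚ) = (8.314 J mol⁻¹ K⁻¹)(700 K) × ln(0.00655/0.0355)
   = (5.820 kJ/mol)(-1.690) = -9.84 kJ/mol
ΔG < 0, so the forward reaction is spontaneous (proceeds forward).

ΔG = -9.84 kJ/mol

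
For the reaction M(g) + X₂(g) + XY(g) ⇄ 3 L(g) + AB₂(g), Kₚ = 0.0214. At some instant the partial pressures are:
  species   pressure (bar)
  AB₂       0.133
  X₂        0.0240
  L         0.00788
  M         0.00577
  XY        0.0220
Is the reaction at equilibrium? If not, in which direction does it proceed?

at equilibrium

Qₚ = P(L)³·P(AB₂) / (P(M)·P(X₂)·P(XY)) = (0.00788)³·(0.133) / ((0.00577)·(0.0240)·(0.0220)) = 0.0214
Qₚ = 0.0214 = Kₚ, so the system is already at equilibrium.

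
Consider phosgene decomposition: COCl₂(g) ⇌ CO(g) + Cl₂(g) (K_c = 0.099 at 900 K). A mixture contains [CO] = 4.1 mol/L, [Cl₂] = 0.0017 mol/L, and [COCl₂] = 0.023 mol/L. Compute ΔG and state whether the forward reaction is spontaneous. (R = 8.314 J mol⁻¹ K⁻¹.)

Q_c = [CO]·[Cl₂] / [COCl₂] = (4.1)·(0.0017) / (0.023) = 0.303
ΔG = RT ln(Q_c/K_c) = (8.314 J mol⁻¹ K⁻¹)(900 K) × ln(0.303/0.099)
   = (7.483 kJ/mol)(1.119) = 8.37 kJ/mol
ΔG > 0, so the forward reaction is non-spontaneous (proceeds in reverse).

ΔG = 8.37 kJ/mol; the forward reaction is non-spontaneous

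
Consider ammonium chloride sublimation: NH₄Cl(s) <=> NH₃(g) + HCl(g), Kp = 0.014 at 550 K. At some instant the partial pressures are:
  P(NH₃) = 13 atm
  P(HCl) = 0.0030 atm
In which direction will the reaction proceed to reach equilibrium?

reverse (toward reactants)

(NH₄Cl is a pure solid — omitted from Qp.)
Qp = P(NH₃)·P(HCl) = (13)·(0.0030) = 0.039
Qp = 0.039 > Kp = 0.014, so the reverse reaction proceeds.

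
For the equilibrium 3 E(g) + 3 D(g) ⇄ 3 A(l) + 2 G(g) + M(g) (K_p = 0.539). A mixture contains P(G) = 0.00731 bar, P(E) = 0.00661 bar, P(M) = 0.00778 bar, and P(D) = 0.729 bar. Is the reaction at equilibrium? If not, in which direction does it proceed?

(A is a pure liquid — omitted from Q_p.)
Q_p = P(G)²·P(M) / (P(E)³·P(D)³) = (0.00731)²·(0.00778) / ((0.00661)³·(0.729)³) = 3.72
Q_p = 3.72 > K_p = 0.539, so the reverse reaction proceeds.

in the reverse direction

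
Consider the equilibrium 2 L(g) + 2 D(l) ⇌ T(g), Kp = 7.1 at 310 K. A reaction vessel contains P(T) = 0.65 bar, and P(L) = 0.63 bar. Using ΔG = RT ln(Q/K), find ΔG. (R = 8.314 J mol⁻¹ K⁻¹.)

ΔG = -3.78 kJ/mol

(D is a pure liquid — omitted from Qp.)
Qp = P(T) / P(L)² = (0.65) / (0.63)² = 1.64
ΔG = RT ln(Qp/Kp) = (8.314 J mol⁻¹ K⁻¹)(310 K) × ln(1.64/7.1)
   = (2.577 kJ/mol)(-1.465) = -3.78 kJ/mol
ΔG < 0, so the forward reaction is spontaneous (proceeds forward).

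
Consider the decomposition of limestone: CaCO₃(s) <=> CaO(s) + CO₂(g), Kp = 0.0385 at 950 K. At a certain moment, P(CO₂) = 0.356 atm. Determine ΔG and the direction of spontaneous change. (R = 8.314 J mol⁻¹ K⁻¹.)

(CaCO₃, CaO are pure solids — omitted from Qp.)
Qp = P(CO₂) = 0.356
ΔG = RT ln(Qp/Kp) = (8.314 J mol⁻¹ K⁻¹)(950 K) × ln(0.356/0.0385)
   = (7.898 kJ/mol)(2.224) = 17.6 kJ/mol
ΔG > 0, so the forward reaction is non-spontaneous (proceeds in reverse).

ΔG = 17.6 kJ/mol; the forward reaction is non-spontaneous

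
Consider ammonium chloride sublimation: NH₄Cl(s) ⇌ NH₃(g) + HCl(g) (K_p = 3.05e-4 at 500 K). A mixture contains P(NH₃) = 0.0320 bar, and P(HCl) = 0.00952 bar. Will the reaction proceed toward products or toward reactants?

neither direction; the system is at equilibrium

(NH₄Cl is a pure solid — omitted from Q_p.)
Q_p = P(NH₃)·P(HCl) = (0.0320)·(0.00952) = 3.05e-4
Q_p = 3.05e-4 = K_p, so the system is already at equilibrium.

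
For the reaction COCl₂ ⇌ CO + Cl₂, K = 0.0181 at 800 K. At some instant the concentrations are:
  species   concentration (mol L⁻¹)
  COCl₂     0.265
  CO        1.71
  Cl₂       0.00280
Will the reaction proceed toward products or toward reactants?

at equilibrium

Q = [CO]·[Cl₂] / [COCl₂] = (1.71)·(0.00280) / (0.265) = 0.0181
Q = 0.0181 = K, so the system is already at equilibrium.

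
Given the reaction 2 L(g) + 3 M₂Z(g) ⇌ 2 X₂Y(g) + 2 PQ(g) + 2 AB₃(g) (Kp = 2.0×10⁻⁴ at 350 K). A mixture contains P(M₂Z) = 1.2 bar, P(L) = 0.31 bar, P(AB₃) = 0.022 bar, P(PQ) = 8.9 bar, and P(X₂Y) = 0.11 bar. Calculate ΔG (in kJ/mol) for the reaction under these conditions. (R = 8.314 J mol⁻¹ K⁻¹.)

Qp = P(X₂Y)²·P(PQ)²·P(AB₃)² / (P(L)²·P(M₂Z)³) = (0.11)²·(8.9)²·(0.022)² / ((0.31)²·(1.2)³) = 0.00279
ΔG = RT ln(Qp/Kp) = (8.314 J mol⁻¹ K⁻¹)(350 K) × ln(0.00279/2.0×10⁻⁴)
   = (2.910 kJ/mol)(2.635) = 7.67 kJ/mol
ΔG > 0, so the forward reaction is non-spontaneous (proceeds in reverse).

ΔG = 7.67 kJ/mol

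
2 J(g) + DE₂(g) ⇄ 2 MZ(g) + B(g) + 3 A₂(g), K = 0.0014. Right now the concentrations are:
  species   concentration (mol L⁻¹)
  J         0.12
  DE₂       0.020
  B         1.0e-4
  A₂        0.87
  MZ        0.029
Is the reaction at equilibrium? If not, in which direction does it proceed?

Q = [MZ]²·[B]·[A₂]³ / ([J]²·[DE₂]) = (0.029)²·(1.0e-4)·(0.87)³ / ((0.12)²·(0.020)) = 1.9e-4
Q = 1.9e-4 < K = 0.0014, so the forward reaction proceeds.

forward (toward products)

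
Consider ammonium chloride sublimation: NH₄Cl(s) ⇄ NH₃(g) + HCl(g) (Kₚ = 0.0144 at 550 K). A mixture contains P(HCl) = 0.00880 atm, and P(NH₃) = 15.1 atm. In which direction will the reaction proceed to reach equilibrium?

(NH₄Cl is a pure solid — omitted from Qₚ.)
Qₚ = P(NH₃)·P(HCl) = (15.1)·(0.00880) = 0.133
Qₚ = 0.133 > Kₚ = 0.0144, so the reverse reaction proceeds.

to the left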